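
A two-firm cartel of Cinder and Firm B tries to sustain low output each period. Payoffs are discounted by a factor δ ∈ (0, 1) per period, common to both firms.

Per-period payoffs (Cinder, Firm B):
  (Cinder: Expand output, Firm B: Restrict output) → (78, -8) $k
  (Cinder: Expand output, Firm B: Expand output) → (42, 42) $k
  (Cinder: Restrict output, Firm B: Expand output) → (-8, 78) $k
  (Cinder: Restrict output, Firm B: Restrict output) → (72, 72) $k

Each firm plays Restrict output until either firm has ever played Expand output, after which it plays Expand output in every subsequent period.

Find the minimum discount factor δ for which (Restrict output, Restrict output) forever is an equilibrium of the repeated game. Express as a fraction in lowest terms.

72/(1−δ) ≥ 78 + 42δ/(1−δ)
72 ≥ 78 − 36δ
δ ≥ 6/36 = 1/6.

1/6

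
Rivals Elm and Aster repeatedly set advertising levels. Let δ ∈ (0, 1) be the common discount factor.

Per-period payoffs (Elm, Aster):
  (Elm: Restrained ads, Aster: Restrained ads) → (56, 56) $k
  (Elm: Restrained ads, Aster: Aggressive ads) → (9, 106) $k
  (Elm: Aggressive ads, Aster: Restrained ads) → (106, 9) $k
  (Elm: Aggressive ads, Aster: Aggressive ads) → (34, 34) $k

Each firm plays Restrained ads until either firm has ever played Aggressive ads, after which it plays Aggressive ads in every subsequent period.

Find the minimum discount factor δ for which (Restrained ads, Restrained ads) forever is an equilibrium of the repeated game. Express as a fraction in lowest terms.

Under grim trigger the critical discount factor is (T−C)/(T−P) with T = 106, C = 56, P = 34.
δ* = (106−56)/(106−34) = 50/72 = 25/36.

25/36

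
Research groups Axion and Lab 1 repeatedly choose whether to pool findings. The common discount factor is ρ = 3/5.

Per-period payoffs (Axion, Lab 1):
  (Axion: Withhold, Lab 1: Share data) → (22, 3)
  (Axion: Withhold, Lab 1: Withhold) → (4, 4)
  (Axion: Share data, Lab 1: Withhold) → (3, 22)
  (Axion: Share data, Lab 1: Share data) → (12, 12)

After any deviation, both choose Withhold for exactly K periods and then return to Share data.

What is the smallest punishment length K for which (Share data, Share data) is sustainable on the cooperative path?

4

Need Σ_{k=1}^{K} ρ^k ≥ (22−12)/(12−4) = 1.2500 at ρ = 3/5.
At K = 3 the sum is 1.1760 < 1.2500; at K = 4 it is 1.3056 ≥ 1.2500.
So the minimum punishment length is K = 4.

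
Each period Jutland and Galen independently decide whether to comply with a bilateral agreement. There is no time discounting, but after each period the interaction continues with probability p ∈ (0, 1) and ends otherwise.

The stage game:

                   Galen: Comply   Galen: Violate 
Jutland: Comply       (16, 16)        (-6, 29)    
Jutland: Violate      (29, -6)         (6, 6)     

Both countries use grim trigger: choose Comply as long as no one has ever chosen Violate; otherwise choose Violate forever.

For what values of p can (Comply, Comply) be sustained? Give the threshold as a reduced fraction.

13/23

With no time discounting, the continuation probability p plays the role of the discount factor.
Grim-trigger IC: 16/(1−p) ≥ 29 + 6p/(1−p) ⇒ p ≥ (29−16)/(29−6) = 13/23.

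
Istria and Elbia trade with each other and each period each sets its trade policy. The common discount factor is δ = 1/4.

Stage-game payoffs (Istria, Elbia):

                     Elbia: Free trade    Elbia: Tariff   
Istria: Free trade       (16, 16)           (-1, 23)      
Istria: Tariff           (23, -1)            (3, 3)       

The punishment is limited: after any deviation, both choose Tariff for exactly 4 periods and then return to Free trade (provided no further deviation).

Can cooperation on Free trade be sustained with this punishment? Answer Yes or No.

No

IC: δ+…+δ^4 ≥ (23−16)/(16−3) = 7/13.
At δ = 1/4: partial sum = 0.3320 < 0.5385. Cooperation not sustainable.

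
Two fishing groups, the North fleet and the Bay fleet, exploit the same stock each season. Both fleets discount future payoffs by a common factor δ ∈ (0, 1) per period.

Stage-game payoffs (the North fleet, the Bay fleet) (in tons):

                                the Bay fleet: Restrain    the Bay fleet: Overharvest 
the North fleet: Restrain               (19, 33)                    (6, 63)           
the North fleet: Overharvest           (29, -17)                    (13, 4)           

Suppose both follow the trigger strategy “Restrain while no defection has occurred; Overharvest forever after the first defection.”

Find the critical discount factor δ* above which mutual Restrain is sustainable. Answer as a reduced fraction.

For the North fleet: deviation gain 29−19 = 10, per-period punishment loss 19−13 = 6. IC gives δ ≥ 10/16 = 5/8.
For the Bay fleet: gain 30, loss 29 per period, so δ ≥ 30/59.
The tighter constraint is the North fleet's, so cooperation needs δ ≥ 5/8.

5/8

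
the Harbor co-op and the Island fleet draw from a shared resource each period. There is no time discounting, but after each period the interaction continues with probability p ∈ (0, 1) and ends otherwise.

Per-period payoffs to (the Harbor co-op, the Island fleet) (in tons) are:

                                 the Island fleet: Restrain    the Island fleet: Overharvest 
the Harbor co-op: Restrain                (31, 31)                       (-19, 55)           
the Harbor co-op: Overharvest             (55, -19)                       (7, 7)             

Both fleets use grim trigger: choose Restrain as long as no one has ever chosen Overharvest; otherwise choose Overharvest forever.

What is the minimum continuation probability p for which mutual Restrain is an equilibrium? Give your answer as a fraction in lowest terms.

1/2

Expected cooperation value is 31 + p·31 + p²·31 + … = 31/(1−p); deviation gives 55 + p·7/(1−p).
31 ≥ 55(1−p) + 7p ⇒ 48p ≥ 24 ⇒ p ≥ 24/48 = 1/2.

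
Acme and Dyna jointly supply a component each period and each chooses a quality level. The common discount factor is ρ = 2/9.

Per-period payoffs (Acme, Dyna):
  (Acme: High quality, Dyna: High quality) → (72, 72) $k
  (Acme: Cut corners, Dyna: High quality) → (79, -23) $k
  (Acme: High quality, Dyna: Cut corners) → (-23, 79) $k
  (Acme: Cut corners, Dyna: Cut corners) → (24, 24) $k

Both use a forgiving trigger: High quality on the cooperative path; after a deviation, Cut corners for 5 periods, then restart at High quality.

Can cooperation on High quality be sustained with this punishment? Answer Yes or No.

Yes

IC: ρ+…+ρ^5 ≥ (79−72)/(72−24) = 7/48.
At ρ = 2/9: partial sum = 0.2856 ≥ 0.1458. Cooperation sustainable.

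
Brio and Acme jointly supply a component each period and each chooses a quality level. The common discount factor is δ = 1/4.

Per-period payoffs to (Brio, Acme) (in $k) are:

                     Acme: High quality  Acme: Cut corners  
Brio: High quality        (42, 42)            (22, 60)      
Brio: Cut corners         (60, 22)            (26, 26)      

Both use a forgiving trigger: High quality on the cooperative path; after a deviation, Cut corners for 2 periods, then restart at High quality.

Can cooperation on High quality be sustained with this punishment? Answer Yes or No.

Comparing payoff streams over the 3 periods until play realigns: cooperate → 42(1+δ+…+δ^2); deviate → 60 + 26(δ+…+δ^2).
Cooperation is sustained iff (42−26)(δ+…+δ^2) ≥ 60−42.
δ+…+δ^2 = 1/4·(1−(1/4)^2)/(1−1/4) = 0.3125, and (60−42)/(42−26) = 1.1250.
0.3125 < 1.1250, so cooperation is not sustainable.

No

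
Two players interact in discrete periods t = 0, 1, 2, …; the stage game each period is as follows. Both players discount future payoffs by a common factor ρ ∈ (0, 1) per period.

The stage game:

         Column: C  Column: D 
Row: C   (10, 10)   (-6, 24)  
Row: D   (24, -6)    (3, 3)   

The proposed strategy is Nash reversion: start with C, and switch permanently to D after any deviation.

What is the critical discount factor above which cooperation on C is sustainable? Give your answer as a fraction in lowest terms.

One-period gain from deviating is 24 − 10 = 14. The loss is 10 − 3 = 7 in every subsequent period, with present value 7·ρ/(1−ρ).
Deviation is unprofitable when 7·ρ/(1−ρ) ≥ 14, i.e. ρ/(1−ρ) ≥ 2.
Equivalently ρ ≥ 14/(14+7) = 2/3.

2/3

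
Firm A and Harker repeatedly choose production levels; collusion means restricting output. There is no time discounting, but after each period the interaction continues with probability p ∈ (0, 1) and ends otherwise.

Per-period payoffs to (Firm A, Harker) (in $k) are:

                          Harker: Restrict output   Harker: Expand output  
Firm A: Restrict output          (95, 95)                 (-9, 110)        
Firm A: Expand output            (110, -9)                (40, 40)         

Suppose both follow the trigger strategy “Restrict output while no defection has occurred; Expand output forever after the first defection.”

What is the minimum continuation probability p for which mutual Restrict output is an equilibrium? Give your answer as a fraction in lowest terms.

3/14

With no time discounting, the continuation probability p plays the role of the discount factor.
Grim-trigger IC: 95/(1−p) ≥ 110 + 40p/(1−p) ⇒ p ≥ (110−95)/(110−40) = 3/14.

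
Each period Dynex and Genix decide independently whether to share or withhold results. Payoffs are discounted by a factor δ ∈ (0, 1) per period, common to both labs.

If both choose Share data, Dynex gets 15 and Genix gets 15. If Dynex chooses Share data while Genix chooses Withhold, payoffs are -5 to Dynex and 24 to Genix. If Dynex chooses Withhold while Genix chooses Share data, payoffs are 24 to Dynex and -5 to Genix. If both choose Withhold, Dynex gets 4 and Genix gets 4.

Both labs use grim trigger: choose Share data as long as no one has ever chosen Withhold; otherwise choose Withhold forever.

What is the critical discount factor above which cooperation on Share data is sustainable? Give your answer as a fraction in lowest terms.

15/(1−δ) ≥ 24 + 4δ/(1−δ)
15 ≥ 24 − 20δ
δ ≥ 9/20.

9/20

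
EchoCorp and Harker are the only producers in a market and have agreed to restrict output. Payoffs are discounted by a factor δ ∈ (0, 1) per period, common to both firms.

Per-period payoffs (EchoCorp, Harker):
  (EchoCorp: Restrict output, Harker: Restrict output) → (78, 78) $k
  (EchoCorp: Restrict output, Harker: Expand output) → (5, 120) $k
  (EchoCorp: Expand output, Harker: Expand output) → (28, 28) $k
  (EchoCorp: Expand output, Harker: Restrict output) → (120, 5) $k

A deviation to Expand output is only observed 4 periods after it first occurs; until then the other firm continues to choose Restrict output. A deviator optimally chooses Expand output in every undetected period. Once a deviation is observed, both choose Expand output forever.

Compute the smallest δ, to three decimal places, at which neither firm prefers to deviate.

Deviating for the 4 undetected periods gains 120−78 = 42 per period over cooperation, then loses 78−28 = 50 per period forever once punishment starts.
Gain: 42(1 + δ + … + δ^3); loss: 50·δ^4/(1−δ).
No profitable deviation ⇔ 42(1−δ^4) ≤ 50·δ^4, i.e. δ^4 ≥ 42/(42+50) = 21/46.
Hence δ ≥ (21/46)^(1/4) ≈ 0.822.

0.822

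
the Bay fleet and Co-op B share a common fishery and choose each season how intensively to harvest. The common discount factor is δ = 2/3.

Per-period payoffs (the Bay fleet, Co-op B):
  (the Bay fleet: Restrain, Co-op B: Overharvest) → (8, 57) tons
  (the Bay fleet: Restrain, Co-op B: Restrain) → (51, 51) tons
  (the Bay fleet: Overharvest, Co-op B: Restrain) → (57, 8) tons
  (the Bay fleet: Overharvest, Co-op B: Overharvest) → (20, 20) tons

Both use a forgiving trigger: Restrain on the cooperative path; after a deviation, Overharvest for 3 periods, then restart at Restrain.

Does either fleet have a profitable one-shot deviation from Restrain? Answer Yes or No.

A one-shot deviation gives 57 now, then 20 for 3 periods, then back to 51.
Gain from deviating: (57−51) today; loss: (51−20) in each of the next 3 periods.
No-deviation condition: (51−20)(δ+…+δ^3) ≥ 57−51, i.e. δ+…+δ^3 ≥ 6/31.
At δ = 2/3: δ+…+δ^3 = 1.4074 ≥ 0.1935.
So cooperation is sustainable.

No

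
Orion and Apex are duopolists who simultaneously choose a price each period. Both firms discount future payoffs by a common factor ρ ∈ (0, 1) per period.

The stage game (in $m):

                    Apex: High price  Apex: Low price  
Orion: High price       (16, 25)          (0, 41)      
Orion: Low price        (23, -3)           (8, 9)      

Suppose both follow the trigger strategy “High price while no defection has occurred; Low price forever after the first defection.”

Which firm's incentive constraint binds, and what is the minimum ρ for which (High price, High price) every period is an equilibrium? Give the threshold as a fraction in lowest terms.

Apex; ρ ≥ 1/2

Orion's threshold: (23−16)/(23−8) = 7/15.
Apex's threshold: (41−25)/(41−9) = 1/2.
7/15 < 1/2, so Apex binds and ρ* = 1/2.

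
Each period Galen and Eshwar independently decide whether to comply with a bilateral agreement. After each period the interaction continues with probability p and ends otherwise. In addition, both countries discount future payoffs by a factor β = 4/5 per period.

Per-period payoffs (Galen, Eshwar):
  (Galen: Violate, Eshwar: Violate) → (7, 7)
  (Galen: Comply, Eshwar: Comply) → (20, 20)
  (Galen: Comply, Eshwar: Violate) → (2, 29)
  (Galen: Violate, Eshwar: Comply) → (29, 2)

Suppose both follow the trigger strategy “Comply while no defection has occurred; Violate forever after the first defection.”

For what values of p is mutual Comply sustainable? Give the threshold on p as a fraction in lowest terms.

45/88

With continuation probability p and discount β, the effective per-period discount factor is βp.
Grim-trigger IC: βp ≥ (29−20)/(29−7) = 9/22.
So p ≥ (9/22)/(4/5) = 45/88.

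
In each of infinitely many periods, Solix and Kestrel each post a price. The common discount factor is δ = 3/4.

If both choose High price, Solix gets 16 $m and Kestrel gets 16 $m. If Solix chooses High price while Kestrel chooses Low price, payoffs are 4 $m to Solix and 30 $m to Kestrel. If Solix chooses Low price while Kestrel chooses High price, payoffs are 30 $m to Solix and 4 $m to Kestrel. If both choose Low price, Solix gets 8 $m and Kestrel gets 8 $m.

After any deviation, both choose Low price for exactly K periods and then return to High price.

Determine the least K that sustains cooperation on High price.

No profitable deviation requires (16−8)(δ+…+δ^K) ≥ 30−16, i.e. δ+…+δ^K ≥ 7/4 ≈ 1.7500.
With δ = 3/4, the partial sums are K=1: 0.7500, K=2: 1.3125, K=3: 1.7344, K=4: 2.0508.
K = 4 is the first length at which the sum reaches 1.7500.

4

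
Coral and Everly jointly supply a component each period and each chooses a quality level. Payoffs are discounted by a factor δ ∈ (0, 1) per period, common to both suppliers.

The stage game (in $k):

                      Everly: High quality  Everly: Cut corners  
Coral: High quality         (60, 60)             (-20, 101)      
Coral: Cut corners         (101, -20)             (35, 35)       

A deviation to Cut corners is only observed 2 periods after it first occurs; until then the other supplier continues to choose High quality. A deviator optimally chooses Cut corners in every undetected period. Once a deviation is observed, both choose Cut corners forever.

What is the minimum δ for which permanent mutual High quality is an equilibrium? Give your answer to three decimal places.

0.788

The best deviation is to choose Cut corners for all 2 undetected periods, earning 101 each, then 35 forever once detected.
Deviation value: 101(1−δ^2)/(1−δ) + 35δ^2/(1−δ); cooperation value: 60/(1−δ).
IC: 60 ≥ 101(1−δ^2) + 35δ^2 = 101 − 66δ^2.
So δ^2 ≥ 41/66, giving δ ≥ (41/66)^(1/2) ≈ 0.788.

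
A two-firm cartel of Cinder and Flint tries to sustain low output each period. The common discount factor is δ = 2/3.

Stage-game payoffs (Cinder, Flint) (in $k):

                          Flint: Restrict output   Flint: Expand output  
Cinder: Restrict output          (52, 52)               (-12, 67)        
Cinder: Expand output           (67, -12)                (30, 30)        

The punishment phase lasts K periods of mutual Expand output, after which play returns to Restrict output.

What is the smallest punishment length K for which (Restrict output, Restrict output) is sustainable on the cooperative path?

2

No profitable deviation requires (52−30)(δ+…+δ^K) ≥ 67−52, i.e. δ+…+δ^K ≥ 15/22 ≈ 0.6818.
With δ = 2/3, the partial sums are K=1: 0.6667, K=2: 1.1111.
K = 2 is the first length at which the sum reaches 0.6818.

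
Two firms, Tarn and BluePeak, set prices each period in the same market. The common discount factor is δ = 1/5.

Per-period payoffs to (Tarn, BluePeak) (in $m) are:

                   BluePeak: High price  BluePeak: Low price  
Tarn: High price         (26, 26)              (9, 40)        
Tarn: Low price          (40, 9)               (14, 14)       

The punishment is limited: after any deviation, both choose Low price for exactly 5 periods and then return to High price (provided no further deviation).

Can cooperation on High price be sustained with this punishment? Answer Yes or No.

A one-shot deviation gives 40 now, then 14 for 5 periods, then back to 26.
Gain from deviating: (40−26) today; loss: (26−14) in each of the next 5 periods.
No-deviation condition: (26−14)(δ+…+δ^5) ≥ 40−26, i.e. δ+…+δ^5 ≥ 7/6.
At δ = 1/5: δ+…+δ^5 = 0.2499 < 1.1667.
So cooperation is not sustainable.

No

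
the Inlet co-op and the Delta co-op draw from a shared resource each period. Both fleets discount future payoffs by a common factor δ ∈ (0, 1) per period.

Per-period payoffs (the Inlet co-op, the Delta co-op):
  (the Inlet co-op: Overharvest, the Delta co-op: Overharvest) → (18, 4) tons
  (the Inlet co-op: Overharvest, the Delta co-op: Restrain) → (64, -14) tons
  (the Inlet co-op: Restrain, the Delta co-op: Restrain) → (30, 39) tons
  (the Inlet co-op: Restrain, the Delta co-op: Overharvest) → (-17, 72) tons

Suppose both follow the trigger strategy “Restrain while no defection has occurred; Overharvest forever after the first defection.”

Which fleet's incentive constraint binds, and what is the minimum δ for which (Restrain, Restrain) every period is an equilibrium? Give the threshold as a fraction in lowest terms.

the Inlet co-op; δ ≥ 17/23

the Inlet co-op's threshold: (64−30)/(64−18) = 17/23.
the Delta co-op's threshold: (72−39)/(72−4) = 33/68.
17/23 > 33/68, so the Inlet co-op binds and δ* = 17/23.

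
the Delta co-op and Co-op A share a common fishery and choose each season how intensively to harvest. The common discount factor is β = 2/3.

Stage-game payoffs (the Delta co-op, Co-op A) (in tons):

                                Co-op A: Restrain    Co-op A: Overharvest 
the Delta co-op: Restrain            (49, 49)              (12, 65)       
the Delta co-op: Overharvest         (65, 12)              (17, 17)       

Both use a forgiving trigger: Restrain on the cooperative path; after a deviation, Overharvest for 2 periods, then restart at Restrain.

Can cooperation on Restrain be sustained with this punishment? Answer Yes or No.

IC: β+…+β^2 ≥ (65−49)/(49−17) = 1/2.
At β = 2/3: partial sum = 1.1111 ≥ 0.5000. Cooperation sustainable.

Yes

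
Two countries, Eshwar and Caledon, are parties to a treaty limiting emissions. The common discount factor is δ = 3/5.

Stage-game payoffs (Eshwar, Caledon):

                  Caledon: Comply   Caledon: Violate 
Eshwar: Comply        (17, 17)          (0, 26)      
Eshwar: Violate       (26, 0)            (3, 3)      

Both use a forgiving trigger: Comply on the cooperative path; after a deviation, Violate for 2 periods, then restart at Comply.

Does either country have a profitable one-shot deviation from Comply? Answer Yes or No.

No

A one-shot deviation gives 26 now, then 3 for 2 periods, then back to 17.
Gain from deviating: (26−17) today; loss: (17−3) in each of the next 2 periods.
No-deviation condition: (17−3)(δ+…+δ^2) ≥ 26−17, i.e. δ+…+δ^2 ≥ 9/14.
At δ = 3/5: δ+…+δ^2 = 0.9600 ≥ 0.6429.
So cooperation is sustainable.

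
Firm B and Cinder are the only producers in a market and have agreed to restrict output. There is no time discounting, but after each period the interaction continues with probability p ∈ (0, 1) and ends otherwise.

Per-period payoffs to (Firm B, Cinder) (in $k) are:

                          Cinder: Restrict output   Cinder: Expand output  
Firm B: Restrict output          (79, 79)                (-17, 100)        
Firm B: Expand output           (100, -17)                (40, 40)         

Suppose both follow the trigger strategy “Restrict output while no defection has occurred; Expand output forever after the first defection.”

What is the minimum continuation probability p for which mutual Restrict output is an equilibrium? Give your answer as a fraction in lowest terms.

7/20

With no time discounting, the continuation probability p plays the role of the discount factor.
Grim-trigger IC: 79/(1−p) ≥ 100 + 40p/(1−p) ⇒ p ≥ (100−79)/(100−40) = 7/20.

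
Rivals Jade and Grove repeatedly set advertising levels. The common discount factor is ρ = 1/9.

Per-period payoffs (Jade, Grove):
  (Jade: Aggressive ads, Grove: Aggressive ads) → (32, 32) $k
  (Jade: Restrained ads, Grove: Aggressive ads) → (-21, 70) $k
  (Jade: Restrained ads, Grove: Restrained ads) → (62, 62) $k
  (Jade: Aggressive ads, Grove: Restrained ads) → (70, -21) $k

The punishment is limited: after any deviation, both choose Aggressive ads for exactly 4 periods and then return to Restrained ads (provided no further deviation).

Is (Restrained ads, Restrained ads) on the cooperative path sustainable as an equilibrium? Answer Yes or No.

Comparing payoff streams over the 5 periods until play realigns: cooperate → 62(1+ρ+…+ρ^4); deviate → 70 + 32(ρ+…+ρ^4).
Cooperation is sustained iff (62−32)(ρ+…+ρ^4) ≥ 70−62.
ρ+…+ρ^4 = 1/9·(1−(1/9)^4)/(1−1/9) = 0.1250, and (70−62)/(62−32) = 0.2667.
0.1250 < 0.2667, so cooperation is not sustainable.

No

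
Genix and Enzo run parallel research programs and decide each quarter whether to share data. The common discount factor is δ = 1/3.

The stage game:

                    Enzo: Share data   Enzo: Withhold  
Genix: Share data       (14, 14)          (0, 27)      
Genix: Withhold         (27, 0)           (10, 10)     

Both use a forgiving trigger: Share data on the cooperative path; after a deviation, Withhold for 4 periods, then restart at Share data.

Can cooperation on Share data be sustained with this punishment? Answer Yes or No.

IC: δ+…+δ^4 ≥ (27−14)/(14−10) = 13/4.
At δ = 1/3: partial sum = 0.4938 < 3.2500. Cooperation not sustainable.

No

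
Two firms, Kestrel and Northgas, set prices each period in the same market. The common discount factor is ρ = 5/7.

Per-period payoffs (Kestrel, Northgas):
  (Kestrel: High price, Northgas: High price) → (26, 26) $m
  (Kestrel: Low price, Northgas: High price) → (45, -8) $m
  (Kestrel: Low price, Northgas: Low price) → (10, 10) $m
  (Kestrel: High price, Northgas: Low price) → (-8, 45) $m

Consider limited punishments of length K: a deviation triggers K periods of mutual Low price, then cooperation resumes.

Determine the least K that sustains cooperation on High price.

IC: ρ(1−ρ^K)/(1−ρ) ≥ (45−26)/(26−10) = 19/16.
With ρ = 5/7: need 1 − ρ^K ≥ 19/16·(1−5/7)/(5/7), i.e. ρ^K ≤ 0.5250.
Since (5/7)^1 = 0.7143 and (5/7)^2 = 0.5102, the smallest such K is 2.

2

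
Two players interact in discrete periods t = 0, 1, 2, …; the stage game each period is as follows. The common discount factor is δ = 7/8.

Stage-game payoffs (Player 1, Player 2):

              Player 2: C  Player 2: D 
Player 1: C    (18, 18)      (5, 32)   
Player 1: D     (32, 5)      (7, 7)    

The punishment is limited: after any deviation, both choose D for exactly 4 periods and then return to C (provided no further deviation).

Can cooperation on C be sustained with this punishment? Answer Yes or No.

Yes

Comparing payoff streams over the 5 periods until play realigns: cooperate → 18(1+δ+…+δ^4); deviate → 32 + 7(δ+…+δ^4).
Cooperation is sustained iff (18−7)(δ+…+δ^4) ≥ 32−18.
δ+…+δ^4 = 7/8·(1−(7/8)^4)/(1−7/8) = 2.8967, and (32−18)/(18−7) = 1.2727.
2.8967 ≥ 1.2727, so cooperation is sustainable.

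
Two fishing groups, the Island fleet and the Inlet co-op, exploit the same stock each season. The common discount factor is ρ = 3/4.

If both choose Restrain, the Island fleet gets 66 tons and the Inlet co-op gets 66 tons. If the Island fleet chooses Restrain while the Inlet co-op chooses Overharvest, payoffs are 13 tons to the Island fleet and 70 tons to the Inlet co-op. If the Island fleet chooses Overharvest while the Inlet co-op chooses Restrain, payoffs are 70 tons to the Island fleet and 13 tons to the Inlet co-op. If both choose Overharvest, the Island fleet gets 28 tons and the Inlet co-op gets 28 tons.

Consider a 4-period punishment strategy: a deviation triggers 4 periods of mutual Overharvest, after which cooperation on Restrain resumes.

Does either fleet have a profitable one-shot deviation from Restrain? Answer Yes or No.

Comparing payoff streams over the 5 periods until play realigns: cooperate → 66(1+ρ+…+ρ^4); deviate → 70 + 28(ρ+…+ρ^4).
Cooperation is sustained iff (66−28)(ρ+…+ρ^4) ≥ 70−66.
ρ+…+ρ^4 = 3/4·(1−(3/4)^4)/(1−3/4) = 2.0508, and (70−66)/(66−28) = 0.1053.
2.0508 ≥ 0.1053, so cooperation is sustainable.

No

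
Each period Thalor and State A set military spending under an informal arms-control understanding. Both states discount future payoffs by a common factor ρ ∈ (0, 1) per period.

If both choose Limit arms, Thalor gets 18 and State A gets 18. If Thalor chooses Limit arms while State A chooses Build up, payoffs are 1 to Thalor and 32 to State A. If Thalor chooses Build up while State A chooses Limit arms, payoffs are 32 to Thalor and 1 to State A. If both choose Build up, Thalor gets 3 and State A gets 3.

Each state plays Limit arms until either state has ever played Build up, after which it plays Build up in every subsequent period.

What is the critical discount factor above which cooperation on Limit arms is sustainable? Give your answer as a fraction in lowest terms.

14/29

18/(1−ρ) ≥ 32 + 3ρ/(1−ρ)
18 ≥ 32 − 29ρ
ρ ≥ 14/29.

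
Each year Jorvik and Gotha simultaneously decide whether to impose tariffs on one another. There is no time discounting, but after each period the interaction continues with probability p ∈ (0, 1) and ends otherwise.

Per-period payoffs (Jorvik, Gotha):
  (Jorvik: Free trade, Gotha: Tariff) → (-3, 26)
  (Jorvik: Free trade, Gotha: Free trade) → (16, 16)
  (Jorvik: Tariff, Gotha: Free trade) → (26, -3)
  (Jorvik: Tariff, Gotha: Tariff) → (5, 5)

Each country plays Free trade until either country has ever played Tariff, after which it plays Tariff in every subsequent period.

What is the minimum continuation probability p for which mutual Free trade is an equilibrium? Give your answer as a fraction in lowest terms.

Expected cooperation value is 16 + p·16 + p²·16 + … = 16/(1−p); deviation gives 26 + p·5/(1−p).
16 ≥ 26(1−p) + 5p ⇒ 21p ≥ 10 ⇒ p ≥ 10/21.

10/21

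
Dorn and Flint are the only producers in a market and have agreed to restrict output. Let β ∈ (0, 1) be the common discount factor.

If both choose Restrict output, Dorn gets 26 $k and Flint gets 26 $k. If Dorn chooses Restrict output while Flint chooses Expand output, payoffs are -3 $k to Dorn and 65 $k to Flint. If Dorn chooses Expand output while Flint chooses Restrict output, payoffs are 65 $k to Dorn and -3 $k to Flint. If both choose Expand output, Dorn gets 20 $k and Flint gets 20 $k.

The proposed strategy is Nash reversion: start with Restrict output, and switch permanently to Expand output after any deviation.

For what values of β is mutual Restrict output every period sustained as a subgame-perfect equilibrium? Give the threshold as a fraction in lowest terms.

Under grim trigger the critical discount factor is (T−C)/(T−P) with T = 65, C = 26, P = 20.
β* = (65−26)/(65−20) = 39/45 = 13/15.

13/15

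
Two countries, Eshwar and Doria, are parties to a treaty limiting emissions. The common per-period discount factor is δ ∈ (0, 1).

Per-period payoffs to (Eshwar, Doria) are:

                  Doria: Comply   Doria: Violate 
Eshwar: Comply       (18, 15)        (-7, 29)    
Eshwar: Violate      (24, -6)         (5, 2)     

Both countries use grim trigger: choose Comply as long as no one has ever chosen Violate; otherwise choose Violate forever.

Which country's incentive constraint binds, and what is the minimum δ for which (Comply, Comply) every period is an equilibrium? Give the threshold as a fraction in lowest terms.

Eshwar's threshold: (24−18)/(24−5) = 6/19.
Doria's threshold: (29−15)/(29−2) = 14/27.
6/19 < 14/27, so Doria binds and δ* = 14/27.

Doria; δ ≥ 14/27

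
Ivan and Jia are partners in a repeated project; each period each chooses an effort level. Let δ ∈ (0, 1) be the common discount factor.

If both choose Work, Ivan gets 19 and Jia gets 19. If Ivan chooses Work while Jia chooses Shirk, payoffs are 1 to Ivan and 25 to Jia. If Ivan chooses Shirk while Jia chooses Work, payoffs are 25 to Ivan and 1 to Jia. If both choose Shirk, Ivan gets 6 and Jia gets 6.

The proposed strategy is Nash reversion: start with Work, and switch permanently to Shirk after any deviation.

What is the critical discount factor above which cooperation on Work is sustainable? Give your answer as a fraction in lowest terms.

Under grim trigger the critical discount factor is (T−C)/(T−P) with T = 25, C = 19, P = 6.
δ* = (25−19)/(25−6) = 6/19.

6/19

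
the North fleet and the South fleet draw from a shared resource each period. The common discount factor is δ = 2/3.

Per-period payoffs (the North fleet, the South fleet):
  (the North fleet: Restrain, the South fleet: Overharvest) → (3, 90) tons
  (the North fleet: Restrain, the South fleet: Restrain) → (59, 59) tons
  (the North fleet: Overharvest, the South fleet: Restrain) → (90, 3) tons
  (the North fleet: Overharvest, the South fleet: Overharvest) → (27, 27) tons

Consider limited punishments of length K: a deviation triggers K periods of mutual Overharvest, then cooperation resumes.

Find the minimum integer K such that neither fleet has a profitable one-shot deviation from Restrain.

2

No profitable deviation requires (59−27)(δ+…+δ^K) ≥ 90−59, i.e. δ+…+δ^K ≥ 31/32 ≈ 0.9688.
With δ = 2/3, the partial sums are K=1: 0.6667, K=2: 1.1111.
K = 2 is the first length at which the sum reaches 0.9688.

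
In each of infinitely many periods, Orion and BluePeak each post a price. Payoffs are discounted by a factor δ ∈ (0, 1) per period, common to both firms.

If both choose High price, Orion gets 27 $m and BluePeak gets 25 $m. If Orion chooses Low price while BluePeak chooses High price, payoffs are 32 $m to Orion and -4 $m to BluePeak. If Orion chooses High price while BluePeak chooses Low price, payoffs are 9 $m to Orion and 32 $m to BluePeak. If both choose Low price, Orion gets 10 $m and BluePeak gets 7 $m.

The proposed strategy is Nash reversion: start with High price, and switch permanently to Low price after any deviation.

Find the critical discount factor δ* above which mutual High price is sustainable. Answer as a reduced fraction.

7/25

Orion: cooperation gives 27 each period; deviation gives 32 once then 10 forever.
  27/(1−δ) ≥ 32 + 10δ/(1−δ) ⇒ δ ≥ 5/22.
BluePeak: cooperation gives 25 each period; deviation gives 32 once then 7 forever.
  δ ≥ 7/25.
Both must hold, so the binding constraint is BluePeak's: δ ≥ 7/25.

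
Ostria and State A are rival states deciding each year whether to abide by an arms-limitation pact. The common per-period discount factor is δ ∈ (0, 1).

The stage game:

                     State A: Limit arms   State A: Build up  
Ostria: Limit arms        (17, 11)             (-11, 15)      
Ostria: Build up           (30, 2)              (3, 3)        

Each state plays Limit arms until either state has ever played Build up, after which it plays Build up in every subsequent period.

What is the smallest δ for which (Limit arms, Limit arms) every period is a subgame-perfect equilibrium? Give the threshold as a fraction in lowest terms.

13/27

For Ostria: deviation gain 30−17 = 13, per-period punishment loss 17−3 = 14. IC gives δ ≥ 13/27.
For State A: gain 4, loss 8 per period, so δ ≥ 4/12 = 1/3.
The tighter constraint is Ostria's, so cooperation needs δ ≥ 13/27.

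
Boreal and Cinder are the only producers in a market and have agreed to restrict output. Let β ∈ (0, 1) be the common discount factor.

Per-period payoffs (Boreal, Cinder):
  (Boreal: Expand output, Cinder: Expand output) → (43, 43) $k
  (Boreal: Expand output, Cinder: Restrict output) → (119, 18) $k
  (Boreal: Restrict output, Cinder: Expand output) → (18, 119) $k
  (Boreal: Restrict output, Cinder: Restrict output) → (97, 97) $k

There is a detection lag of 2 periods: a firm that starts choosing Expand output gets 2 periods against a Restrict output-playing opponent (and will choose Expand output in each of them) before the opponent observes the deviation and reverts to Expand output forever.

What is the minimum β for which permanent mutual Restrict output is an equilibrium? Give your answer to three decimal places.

A deviator earns 119 for 2 periods, then 43 forever; cooperating earns 97 forever. Multiplying the IC by (1−β):
97 ≥ 119(1−β^2) + 43β^2, so 76·β^2 ≥ 22 and β^2 ≥ 11/38.
β ≥ (11/38)^(1/2) ≈ 0.538.

0.538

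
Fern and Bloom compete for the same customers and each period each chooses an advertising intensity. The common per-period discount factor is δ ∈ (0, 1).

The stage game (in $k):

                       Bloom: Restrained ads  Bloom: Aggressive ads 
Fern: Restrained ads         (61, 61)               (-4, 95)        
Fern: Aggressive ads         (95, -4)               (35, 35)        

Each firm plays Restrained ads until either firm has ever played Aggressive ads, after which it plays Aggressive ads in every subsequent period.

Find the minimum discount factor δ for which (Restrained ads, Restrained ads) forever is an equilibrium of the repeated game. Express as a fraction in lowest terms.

Under grim trigger the critical discount factor is (T−C)/(T−P) with T = 95, C = 61, P = 35.
δ* = (95−61)/(95−35) = 34/60 = 17/30.

17/30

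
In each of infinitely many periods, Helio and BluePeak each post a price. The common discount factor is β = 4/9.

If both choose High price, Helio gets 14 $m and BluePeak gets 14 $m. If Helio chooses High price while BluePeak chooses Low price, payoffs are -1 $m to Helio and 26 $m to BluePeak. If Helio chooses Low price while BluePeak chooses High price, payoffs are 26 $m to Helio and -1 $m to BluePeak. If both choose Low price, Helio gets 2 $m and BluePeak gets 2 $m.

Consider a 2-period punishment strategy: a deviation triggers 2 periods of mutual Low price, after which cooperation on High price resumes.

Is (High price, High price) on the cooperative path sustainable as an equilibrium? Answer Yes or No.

No

Comparing payoff streams over the 3 periods until play realigns: cooperate → 14(1+β+…+β^2); deviate → 26 + 2(β+…+β^2).
Cooperation is sustained iff (14−2)(β+…+β^2) ≥ 26−14.
β+…+β^2 = 4/9·(1−(4/9)^2)/(1−4/9) = 0.6420, and (26−14)/(14−2) = 1.0000.
0.6420 < 1.0000, so cooperation is not sustainable.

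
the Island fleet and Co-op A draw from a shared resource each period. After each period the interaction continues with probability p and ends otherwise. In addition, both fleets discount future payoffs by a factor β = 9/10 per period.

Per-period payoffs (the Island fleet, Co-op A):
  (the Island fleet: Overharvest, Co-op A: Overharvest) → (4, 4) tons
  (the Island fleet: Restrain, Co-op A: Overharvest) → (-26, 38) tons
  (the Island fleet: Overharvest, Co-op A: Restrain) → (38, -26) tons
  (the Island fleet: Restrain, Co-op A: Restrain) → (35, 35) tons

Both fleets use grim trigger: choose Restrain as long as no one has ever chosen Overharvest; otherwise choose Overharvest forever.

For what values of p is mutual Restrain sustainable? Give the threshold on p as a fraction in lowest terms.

5/51

Expected continuation weight on next period's payoff is β·p = 9/10·p, which plays the role of the discount factor.
Cooperation requires 9/10·p ≥ (38−35)/(38−4) = 3/34, hence p ≥ 5/51.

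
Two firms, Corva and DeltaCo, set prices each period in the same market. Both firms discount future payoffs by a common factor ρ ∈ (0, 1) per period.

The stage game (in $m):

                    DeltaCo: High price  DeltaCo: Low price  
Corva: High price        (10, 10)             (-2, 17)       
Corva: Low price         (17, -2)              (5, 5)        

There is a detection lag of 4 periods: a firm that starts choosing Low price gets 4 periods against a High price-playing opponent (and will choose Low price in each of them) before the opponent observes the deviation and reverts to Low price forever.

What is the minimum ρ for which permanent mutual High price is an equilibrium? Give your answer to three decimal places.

0.874

The best deviation is to choose Low price for all 4 undetected periods, earning 17 each, then 5 forever once detected.
Deviation value: 17(1−ρ^4)/(1−ρ) + 5ρ^4/(1−ρ); cooperation value: 10/(1−ρ).
IC: 10 ≥ 17(1−ρ^4) + 5ρ^4 = 17 − 12ρ^4.
So ρ^4 ≥ 7/12, giving ρ ≥ (7/12)^(1/4) ≈ 0.874.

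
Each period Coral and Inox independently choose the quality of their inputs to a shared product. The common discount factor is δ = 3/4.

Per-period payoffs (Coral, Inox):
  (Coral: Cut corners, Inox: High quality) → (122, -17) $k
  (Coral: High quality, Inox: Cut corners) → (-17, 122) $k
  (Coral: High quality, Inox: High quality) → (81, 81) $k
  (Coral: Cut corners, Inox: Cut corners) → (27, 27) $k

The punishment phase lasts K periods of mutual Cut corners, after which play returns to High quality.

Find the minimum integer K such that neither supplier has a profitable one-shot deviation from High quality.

IC: δ(1−δ^K)/(1−δ) ≥ (122−81)/(81−27) = 41/54.
With δ = 3/4: need 1 − δ^K ≥ 41/54·(1−3/4)/(3/4), i.e. δ^K ≤ 0.7469.
Since (3/4)^1 = 0.7500 and (3/4)^2 = 0.5625, the smallest such K is 2.

2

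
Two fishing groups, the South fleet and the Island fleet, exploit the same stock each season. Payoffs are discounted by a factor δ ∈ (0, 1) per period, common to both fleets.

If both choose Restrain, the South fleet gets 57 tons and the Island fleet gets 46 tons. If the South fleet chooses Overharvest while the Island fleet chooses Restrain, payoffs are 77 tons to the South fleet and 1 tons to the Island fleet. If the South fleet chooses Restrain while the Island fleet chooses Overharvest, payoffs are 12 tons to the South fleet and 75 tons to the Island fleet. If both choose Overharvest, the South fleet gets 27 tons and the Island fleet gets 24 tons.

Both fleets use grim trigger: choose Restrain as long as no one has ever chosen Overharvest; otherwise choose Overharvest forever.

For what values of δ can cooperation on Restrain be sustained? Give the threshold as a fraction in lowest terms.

For the South fleet: deviation gain 77−57 = 20, per-period punishment loss 57−27 = 30. IC gives δ ≥ 20/50 = 2/5.
For the Island fleet: gain 29, loss 22 per period, so δ ≥ 29/51.
The tighter constraint is the Island fleet's, so cooperation needs δ ≥ 29/51.

29/51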